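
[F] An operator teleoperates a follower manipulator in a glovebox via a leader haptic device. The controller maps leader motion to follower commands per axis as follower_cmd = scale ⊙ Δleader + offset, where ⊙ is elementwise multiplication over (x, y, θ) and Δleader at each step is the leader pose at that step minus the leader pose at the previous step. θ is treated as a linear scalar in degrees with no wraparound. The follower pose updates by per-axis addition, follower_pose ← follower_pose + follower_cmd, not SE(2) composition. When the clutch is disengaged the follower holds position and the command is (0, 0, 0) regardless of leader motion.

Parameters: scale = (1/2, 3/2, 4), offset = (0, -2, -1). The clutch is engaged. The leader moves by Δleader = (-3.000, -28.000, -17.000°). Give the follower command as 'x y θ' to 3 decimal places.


axis x: 1/2·-3.000 + 0 = -1.500
axis y: 3/2·-28.000 + -2 = -44.000
axis θ: 4·-17.000 + -1 = -69.000

-1.500 -44.000 -69.000


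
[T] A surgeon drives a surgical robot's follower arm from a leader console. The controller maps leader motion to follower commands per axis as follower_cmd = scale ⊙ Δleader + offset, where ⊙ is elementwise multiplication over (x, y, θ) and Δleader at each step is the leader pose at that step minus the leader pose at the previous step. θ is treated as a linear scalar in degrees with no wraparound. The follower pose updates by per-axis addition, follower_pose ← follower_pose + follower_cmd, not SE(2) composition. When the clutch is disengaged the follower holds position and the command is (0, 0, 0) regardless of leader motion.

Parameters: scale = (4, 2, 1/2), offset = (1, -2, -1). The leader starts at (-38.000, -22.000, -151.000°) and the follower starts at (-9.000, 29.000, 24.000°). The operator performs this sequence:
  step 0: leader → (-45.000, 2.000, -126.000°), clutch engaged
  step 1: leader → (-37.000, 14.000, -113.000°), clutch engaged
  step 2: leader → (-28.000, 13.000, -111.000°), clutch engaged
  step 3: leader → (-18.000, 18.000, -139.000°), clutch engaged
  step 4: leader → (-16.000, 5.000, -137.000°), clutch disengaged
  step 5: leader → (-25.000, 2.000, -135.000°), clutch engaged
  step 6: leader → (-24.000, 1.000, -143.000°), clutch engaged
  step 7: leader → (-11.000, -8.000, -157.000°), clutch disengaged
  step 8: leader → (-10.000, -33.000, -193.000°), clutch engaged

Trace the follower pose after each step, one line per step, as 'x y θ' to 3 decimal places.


-36.000 75.000 35.500
-3.000 97.000 41.000
34.000 93.000 41.000
75.000 101.000 26.000
75.000 101.000 26.000
40.000 93.000 26.000
45.000 89.000 21.000
45.000 89.000 21.000
50.000 37.000 2.000

step 0: Δleader=(-7.000, 24.000, 25.000°), engaged; cmd=(-27.000, 46.000, 11.500°) → follower=(-36.000, 75.000, 35.500°)
step 1: Δleader=(8.000, 12.000, 13.000°), engaged; cmd=(33.000, 22.000, 5.500°) → follower=(-3.000, 97.000, 41.000°)
step 2: Δleader=(9.000, -1.000, 2.000°), engaged; cmd=(37.000, -4.000, 0.000°) → follower=(34.000, 93.000, 41.000°)
step 3: Δleader=(10.000, 5.000, -28.000°), engaged; cmd=(41.000, 8.000, -15.000°) → follower=(75.000, 101.000, 26.000°)
step 4: Δleader=(2.000, -13.000, 2.000°), disengaged; cmd=(0,0,0) → follower holds at (75.000, 101.000, 26.000°)
step 5: Δleader=(-9.000, -3.000, 2.000°), engaged; cmd=(-35.000, -8.000, 0.000°) → follower=(40.000, 93.000, 26.000°)
step 6: Δleader=(1.000, -1.000, -8.000°), engaged; cmd=(5.000, -4.000, -5.000°) → follower=(45.000, 89.000, 21.000°)
step 7: Δleader=(13.000, -9.000, -14.000°), disengaged; cmd=(0,0,0) → follower holds at (45.000, 89.000, 21.000°)
step 8: Δleader=(1.000, -25.000, -36.000°), engaged; cmd=(5.000, -52.000, -19.000°) → follower=(50.000, 37.000, 2.000°)


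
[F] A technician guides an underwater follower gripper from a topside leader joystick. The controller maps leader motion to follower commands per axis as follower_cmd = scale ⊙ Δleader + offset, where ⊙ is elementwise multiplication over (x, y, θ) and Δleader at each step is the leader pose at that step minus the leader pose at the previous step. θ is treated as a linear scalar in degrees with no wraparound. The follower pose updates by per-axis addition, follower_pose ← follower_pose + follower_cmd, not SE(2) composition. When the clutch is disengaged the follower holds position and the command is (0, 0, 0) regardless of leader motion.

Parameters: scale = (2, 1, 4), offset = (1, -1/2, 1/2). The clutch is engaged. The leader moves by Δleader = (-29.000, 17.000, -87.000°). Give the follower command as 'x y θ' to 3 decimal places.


-57.000 16.500 -347.500

axis x: 2·-29.000 + 1 = -57.000
axis y: 1·17.000 + -1/2 = 16.500
axis θ: 4·-87.000 + 1/2 = -347.500


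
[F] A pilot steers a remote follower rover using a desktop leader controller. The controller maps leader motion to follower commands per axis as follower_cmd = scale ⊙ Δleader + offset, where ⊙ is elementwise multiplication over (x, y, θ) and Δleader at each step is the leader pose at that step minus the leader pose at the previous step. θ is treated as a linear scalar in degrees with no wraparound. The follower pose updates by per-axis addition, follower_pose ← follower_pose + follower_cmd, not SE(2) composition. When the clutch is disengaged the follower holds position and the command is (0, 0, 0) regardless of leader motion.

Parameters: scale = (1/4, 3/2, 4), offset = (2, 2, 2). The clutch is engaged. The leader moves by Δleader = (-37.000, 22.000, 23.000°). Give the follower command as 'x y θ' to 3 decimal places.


-7.250 35.000 94.000

axis x: 1/4·-37.000 + 2 = -7.250
axis y: 3/2·22.000 + 2 = 35.000
axis θ: 4·23.000 + 2 = 94.000


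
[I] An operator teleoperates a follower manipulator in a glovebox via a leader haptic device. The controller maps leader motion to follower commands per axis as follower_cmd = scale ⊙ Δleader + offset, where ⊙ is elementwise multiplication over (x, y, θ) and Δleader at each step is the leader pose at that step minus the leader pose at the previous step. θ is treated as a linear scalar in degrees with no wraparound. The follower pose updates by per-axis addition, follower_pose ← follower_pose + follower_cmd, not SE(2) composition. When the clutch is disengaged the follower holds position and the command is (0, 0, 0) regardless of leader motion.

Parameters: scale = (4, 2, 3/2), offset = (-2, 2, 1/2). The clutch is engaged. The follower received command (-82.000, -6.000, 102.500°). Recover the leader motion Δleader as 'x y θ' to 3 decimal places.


-20.000 -4.000 68.000

axis x: (-82.000 − -2) / (4) = -20.000
axis y: (-6.000 − 2) / (2) = -4.000
axis θ: (102.500 − 1/2) / (3/2) = 68.000


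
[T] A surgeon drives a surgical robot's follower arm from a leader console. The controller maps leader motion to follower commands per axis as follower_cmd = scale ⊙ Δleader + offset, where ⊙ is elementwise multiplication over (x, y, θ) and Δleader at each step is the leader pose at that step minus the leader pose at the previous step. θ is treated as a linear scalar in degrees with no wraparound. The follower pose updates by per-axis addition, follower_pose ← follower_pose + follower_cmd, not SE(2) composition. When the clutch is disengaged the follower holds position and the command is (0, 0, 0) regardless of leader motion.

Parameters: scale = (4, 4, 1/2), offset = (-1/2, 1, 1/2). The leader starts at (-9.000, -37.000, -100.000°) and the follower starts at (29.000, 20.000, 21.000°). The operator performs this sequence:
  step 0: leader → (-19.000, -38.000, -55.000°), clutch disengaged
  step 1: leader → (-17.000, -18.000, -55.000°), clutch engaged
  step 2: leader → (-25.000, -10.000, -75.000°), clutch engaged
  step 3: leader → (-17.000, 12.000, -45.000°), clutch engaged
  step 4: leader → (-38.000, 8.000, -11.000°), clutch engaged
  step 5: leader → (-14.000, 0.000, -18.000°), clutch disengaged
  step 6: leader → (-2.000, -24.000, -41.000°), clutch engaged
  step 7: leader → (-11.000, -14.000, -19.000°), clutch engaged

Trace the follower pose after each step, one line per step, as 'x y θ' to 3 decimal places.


step 0: Δleader=(-10.000, -1.000, 45.000°), disengaged; cmd=(0,0,0) → follower holds at (29.000, 20.000, 21.000°)
step 1: Δleader=(2.000, 20.000, 0.000°), engaged; cmd=(7.500, 81.000, 0.500°) → follower=(36.500, 101.000, 21.500°)
step 2: Δleader=(-8.000, 8.000, -20.000°), engaged; cmd=(-32.500, 33.000, -9.500°) → follower=(4.000, 134.000, 12.000°)
step 3: Δleader=(8.000, 22.000, 30.000°), engaged; cmd=(31.500, 89.000, 15.500°) → follower=(35.500, 223.000, 27.500°)
step 4: Δleader=(-21.000, -4.000, 34.000°), engaged; cmd=(-84.500, -15.000, 17.500°) → follower=(-49.000, 208.000, 45.000°)
step 5: Δleader=(24.000, -8.000, -7.000°), disengaged; cmd=(0,0,0) → follower holds at (-49.000, 208.000, 45.000°)
step 6: Δleader=(12.000, -24.000, -23.000°), engaged; cmd=(47.500, -95.000, -11.000°) → follower=(-1.500, 113.000, 34.000°)
step 7: Δleader=(-9.000, 10.000, 22.000°), engaged; cmd=(-36.500, 41.000, 11.500°) → follower=(-38.000, 154.000, 45.500°)

29.000 20.000 21.000
36.500 101.000 21.500
4.000 134.000 12.000
35.500 223.000 27.500
-49.000 208.000 45.000
-49.000 208.000 45.000
-1.500 113.000 34.000
-38.000 154.000 45.500


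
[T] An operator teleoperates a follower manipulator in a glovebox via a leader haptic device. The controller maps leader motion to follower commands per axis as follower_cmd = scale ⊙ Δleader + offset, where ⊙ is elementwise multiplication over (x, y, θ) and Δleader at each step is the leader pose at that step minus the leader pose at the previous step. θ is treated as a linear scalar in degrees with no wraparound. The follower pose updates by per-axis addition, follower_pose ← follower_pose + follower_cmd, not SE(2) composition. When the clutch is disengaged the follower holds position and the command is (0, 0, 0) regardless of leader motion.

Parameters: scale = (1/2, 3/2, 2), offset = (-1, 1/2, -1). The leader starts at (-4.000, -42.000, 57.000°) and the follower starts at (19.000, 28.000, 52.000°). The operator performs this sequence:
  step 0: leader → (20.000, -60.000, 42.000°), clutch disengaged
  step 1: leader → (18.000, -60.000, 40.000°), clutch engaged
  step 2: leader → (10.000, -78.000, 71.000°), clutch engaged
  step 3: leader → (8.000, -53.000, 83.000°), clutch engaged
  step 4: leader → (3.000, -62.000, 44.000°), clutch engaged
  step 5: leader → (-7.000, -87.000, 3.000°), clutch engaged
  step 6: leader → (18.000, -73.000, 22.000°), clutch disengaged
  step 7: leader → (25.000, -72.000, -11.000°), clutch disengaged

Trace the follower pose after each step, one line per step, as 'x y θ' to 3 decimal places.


19.000 28.000 52.000
17.000 28.500 47.000
12.000 2.000 108.000
10.000 40.000 131.000
6.500 27.000 52.000
0.500 -10.000 -31.000
0.500 -10.000 -31.000
0.500 -10.000 -31.000

step 0: Δleader=(24.000, -18.000, -15.000°), disengaged; cmd=(0,0,0) → follower holds at (19.000, 28.000, 52.000°)
step 1: Δleader=(-2.000, 0.000, -2.000°), engaged; cmd=(-2.000, 0.500, -5.000°) → follower=(17.000, 28.500, 47.000°)
step 2: Δleader=(-8.000, -18.000, 31.000°), engaged; cmd=(-5.000, -26.500, 61.000°) → follower=(12.000, 2.000, 108.000°)
step 3: Δleader=(-2.000, 25.000, 12.000°), engaged; cmd=(-2.000, 38.000, 23.000°) → follower=(10.000, 40.000, 131.000°)
step 4: Δleader=(-5.000, -9.000, -39.000°), engaged; cmd=(-3.500, -13.000, -79.000°) → follower=(6.500, 27.000, 52.000°)
step 5: Δleader=(-10.000, -25.000, -41.000°), engaged; cmd=(-6.000, -37.000, -83.000°) → follower=(0.500, -10.000, -31.000°)
step 6: Δleader=(25.000, 14.000, 19.000°), disengaged; cmd=(0,0,0) → follower holds at (0.500, -10.000, -31.000°)
step 7: Δleader=(7.000, 1.000, -33.000°), disengaged; cmd=(0,0,0) → follower holds at (0.500, -10.000, -31.000°)


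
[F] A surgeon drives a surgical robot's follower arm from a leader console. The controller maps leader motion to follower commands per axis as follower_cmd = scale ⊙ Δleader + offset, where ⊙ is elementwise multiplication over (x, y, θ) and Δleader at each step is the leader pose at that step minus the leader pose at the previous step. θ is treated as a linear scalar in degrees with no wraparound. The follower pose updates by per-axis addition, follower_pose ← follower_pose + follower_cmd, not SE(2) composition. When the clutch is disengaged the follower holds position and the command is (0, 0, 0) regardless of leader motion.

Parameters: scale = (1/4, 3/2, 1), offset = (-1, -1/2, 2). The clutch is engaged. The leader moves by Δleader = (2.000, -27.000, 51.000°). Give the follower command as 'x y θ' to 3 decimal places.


-0.500 -41.000 53.000

axis x: 1/4·2.000 + -1 = -0.500
axis y: 3/2·-27.000 + -1/2 = -41.000
axis θ: 1·51.000 + 2 = 53.000


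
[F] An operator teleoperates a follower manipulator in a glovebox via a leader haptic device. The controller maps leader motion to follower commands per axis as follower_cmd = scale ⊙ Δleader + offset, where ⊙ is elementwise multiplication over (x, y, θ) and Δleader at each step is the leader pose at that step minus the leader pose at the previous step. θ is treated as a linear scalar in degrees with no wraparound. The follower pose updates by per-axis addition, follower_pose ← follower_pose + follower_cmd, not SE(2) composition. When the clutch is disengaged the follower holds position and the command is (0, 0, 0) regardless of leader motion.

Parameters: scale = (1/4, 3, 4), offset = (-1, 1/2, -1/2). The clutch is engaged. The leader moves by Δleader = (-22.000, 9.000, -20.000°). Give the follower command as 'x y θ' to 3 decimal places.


axis x: 1/4·-22.000 + -1 = -6.500
axis y: 3·9.000 + 1/2 = 27.500
axis θ: 4·-20.000 + -1/2 = -80.500

-6.500 27.500 -80.500


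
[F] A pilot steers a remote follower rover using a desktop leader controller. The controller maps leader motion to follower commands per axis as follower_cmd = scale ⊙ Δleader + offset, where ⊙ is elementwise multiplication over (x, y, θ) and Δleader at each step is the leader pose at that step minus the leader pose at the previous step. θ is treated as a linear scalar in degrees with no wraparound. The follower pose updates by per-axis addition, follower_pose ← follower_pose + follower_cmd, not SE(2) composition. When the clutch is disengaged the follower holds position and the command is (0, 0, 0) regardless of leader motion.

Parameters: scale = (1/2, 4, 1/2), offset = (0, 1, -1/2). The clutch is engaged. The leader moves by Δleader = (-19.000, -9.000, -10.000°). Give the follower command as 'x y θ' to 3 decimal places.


axis x: 1/2·-19.000 + 0 = -9.500
axis y: 4·-9.000 + 1 = -35.000
axis θ: 1/2·-10.000 + -1/2 = -5.500

-9.500 -35.000 -5.500


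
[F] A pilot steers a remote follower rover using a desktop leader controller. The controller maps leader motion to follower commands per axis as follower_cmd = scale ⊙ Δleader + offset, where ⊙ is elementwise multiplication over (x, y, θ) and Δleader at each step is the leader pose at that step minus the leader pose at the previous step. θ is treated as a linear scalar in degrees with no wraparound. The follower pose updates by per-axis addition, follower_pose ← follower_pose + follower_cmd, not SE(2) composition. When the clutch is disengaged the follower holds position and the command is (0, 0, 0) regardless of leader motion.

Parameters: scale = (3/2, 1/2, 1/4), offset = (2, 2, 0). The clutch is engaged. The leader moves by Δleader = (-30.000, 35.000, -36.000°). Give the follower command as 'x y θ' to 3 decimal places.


-43.000 19.500 -9.000

axis x: 3/2·-30.000 + 2 = -43.000
axis y: 1/2·35.000 + 2 = 19.500
axis θ: 1/4·-36.000 + 0 = -9.000


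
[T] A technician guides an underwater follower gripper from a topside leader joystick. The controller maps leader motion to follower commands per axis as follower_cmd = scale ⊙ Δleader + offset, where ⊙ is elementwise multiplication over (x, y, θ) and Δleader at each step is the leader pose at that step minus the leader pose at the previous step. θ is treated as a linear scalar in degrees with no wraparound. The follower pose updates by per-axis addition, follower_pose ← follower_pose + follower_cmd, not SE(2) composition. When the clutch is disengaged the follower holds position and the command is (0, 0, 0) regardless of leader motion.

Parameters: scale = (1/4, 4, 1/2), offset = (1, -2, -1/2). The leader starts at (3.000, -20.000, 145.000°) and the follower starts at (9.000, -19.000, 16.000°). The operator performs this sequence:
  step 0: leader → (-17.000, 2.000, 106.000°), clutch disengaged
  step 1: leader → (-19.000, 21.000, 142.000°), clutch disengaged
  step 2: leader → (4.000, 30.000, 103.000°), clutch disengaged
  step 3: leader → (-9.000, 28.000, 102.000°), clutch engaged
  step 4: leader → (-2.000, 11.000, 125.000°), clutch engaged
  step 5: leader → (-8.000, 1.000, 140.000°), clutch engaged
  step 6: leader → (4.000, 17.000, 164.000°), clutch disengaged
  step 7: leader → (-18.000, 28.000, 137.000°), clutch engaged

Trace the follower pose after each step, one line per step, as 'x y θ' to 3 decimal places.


step 0: Δleader=(-20.000, 22.000, -39.000°), disengaged; cmd=(0,0,0) → follower holds at (9.000, -19.000, 16.000°)
step 1: Δleader=(-2.000, 19.000, 36.000°), disengaged; cmd=(0,0,0) → follower holds at (9.000, -19.000, 16.000°)
step 2: Δleader=(23.000, 9.000, -39.000°), disengaged; cmd=(0,0,0) → follower holds at (9.000, -19.000, 16.000°)
step 3: Δleader=(-13.000, -2.000, -1.000°), engaged; cmd=(-2.250, -10.000, -1.000°) → follower=(6.750, -29.000, 15.000°)
step 4: Δleader=(7.000, -17.000, 23.000°), engaged; cmd=(2.750, -70.000, 11.000°) → follower=(9.500, -99.000, 26.000°)
step 5: Δleader=(-6.000, -10.000, 15.000°), engaged; cmd=(-0.500, -42.000, 7.000°) → follower=(9.000, -141.000, 33.000°)
step 6: Δleader=(12.000, 16.000, 24.000°), disengaged; cmd=(0,0,0) → follower holds at (9.000, -141.000, 33.000°)
step 7: Δleader=(-22.000, 11.000, -27.000°), engaged; cmd=(-4.500, 42.000, -14.000°) → follower=(4.500, -99.000, 19.000°)

9.000 -19.000 16.000
9.000 -19.000 16.000
9.000 -19.000 16.000
6.750 -29.000 15.000
9.500 -99.000 26.000
9.000 -141.000 33.000
9.000 -141.000 33.000
4.500 -99.000 19.000


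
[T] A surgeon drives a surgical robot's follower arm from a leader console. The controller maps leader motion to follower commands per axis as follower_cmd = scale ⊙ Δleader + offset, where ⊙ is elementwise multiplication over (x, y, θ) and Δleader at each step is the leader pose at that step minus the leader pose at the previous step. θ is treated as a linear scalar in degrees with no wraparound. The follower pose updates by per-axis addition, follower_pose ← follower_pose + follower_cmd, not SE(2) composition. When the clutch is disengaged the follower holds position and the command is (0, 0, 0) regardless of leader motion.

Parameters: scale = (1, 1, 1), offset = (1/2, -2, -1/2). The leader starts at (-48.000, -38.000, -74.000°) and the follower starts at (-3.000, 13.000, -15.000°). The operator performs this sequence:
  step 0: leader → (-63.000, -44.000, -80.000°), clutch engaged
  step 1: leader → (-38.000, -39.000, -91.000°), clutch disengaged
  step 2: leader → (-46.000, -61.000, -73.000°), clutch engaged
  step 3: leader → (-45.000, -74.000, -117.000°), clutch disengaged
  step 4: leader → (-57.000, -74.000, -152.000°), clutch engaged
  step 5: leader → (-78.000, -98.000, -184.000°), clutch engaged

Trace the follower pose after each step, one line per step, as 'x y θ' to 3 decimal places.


step 0: Δleader=(-15.000, -6.000, -6.000°), engaged; cmd=(-14.500, -8.000, -6.500°) → follower=(-17.500, 5.000, -21.500°)
step 1: Δleader=(25.000, 5.000, -11.000°), disengaged; cmd=(0,0,0) → follower holds at (-17.500, 5.000, -21.500°)
step 2: Δleader=(-8.000, -22.000, 18.000°), engaged; cmd=(-7.500, -24.000, 17.500°) → follower=(-25.000, -19.000, -4.000°)
step 3: Δleader=(1.000, -13.000, -44.000°), disengaged; cmd=(0,0,0) → follower holds at (-25.000, -19.000, -4.000°)
step 4: Δleader=(-12.000, 0.000, -35.000°), engaged; cmd=(-11.500, -2.000, -35.500°) → follower=(-36.500, -21.000, -39.500°)
step 5: Δleader=(-21.000, -24.000, -32.000°), engaged; cmd=(-20.500, -26.000, -32.500°) → follower=(-57.000, -47.000, -72.000°)

-17.500 5.000 -21.500
-17.500 5.000 -21.500
-25.000 -19.000 -4.000
-25.000 -19.000 -4.000
-36.500 -21.000 -39.500
-57.000 -47.000 -72.000


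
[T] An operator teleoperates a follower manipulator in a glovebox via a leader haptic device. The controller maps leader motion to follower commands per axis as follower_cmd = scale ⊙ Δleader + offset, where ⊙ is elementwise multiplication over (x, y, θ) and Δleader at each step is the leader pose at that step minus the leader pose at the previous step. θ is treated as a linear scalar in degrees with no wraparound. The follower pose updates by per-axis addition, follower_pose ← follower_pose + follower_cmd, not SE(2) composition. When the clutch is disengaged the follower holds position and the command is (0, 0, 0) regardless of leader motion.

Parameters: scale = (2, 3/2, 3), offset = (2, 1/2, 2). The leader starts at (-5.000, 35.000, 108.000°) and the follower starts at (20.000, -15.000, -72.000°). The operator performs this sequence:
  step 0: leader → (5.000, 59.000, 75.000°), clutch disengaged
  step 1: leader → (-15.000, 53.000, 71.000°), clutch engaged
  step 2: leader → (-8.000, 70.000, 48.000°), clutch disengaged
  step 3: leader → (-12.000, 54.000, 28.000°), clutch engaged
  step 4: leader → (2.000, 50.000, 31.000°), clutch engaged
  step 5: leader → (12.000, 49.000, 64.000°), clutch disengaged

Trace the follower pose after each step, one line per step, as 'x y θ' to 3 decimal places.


step 0: Δleader=(10.000, 24.000, -33.000°), disengaged; cmd=(0,0,0) → follower holds at (20.000, -15.000, -72.000°)
step 1: Δleader=(-20.000, -6.000, -4.000°), engaged; cmd=(-38.000, -8.500, -10.000°) → follower=(-18.000, -23.500, -82.000°)
step 2: Δleader=(7.000, 17.000, -23.000°), disengaged; cmd=(0,0,0) → follower holds at (-18.000, -23.500, -82.000°)
step 3: Δleader=(-4.000, -16.000, -20.000°), engaged; cmd=(-6.000, -23.500, -58.000°) → follower=(-24.000, -47.000, -140.000°)
step 4: Δleader=(14.000, -4.000, 3.000°), engaged; cmd=(30.000, -5.500, 11.000°) → follower=(6.000, -52.500, -129.000°)
step 5: Δleader=(10.000, -1.000, 33.000°), disengaged; cmd=(0,0,0) → follower holds at (6.000, -52.500, -129.000°)

20.000 -15.000 -72.000
-18.000 -23.500 -82.000
-18.000 -23.500 -82.000
-24.000 -47.000 -140.000
6.000 -52.500 -129.000
6.000 -52.500 -129.000


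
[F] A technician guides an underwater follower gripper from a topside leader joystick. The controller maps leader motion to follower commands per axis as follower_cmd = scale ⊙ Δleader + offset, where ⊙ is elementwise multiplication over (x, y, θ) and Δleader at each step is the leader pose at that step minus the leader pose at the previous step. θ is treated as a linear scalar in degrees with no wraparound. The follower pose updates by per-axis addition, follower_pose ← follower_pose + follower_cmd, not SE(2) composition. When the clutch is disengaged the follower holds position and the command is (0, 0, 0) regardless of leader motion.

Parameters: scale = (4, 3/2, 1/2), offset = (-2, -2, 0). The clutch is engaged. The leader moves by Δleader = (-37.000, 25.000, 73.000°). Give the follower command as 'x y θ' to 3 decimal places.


axis x: 4·-37.000 + -2 = -150.000
axis y: 3/2·25.000 + -2 = 35.500
axis θ: 1/2·73.000 + 0 = 36.500

-150.000 35.500 36.500


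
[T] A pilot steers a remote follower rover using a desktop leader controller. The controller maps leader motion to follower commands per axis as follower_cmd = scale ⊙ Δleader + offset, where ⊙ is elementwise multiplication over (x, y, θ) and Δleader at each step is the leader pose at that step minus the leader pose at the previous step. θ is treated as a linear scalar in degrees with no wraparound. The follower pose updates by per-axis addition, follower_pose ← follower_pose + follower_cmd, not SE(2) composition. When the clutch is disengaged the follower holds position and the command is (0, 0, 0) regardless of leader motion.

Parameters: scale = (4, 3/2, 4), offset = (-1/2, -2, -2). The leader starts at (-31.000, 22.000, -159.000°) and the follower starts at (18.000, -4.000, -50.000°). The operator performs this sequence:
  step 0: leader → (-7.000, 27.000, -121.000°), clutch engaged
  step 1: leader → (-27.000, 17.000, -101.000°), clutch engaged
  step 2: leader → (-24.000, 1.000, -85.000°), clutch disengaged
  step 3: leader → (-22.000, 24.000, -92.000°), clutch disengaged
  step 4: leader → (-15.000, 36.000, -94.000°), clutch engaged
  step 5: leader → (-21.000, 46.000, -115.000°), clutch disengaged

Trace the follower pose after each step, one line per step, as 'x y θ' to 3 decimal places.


113.500 1.500 100.000
33.000 -15.500 178.000
33.000 -15.500 178.000
33.000 -15.500 178.000
60.500 0.500 168.000
60.500 0.500 168.000

step 0: Δleader=(24.000, 5.000, 38.000°), engaged; cmd=(95.500, 5.500, 150.000°) → follower=(113.500, 1.500, 100.000°)
step 1: Δleader=(-20.000, -10.000, 20.000°), engaged; cmd=(-80.500, -17.000, 78.000°) → follower=(33.000, -15.500, 178.000°)
step 2: Δleader=(3.000, -16.000, 16.000°), disengaged; cmd=(0,0,0) → follower holds at (33.000, -15.500, 178.000°)
step 3: Δleader=(2.000, 23.000, -7.000°), disengaged; cmd=(0,0,0) → follower holds at (33.000, -15.500, 178.000°)
step 4: Δleader=(7.000, 12.000, -2.000°), engaged; cmd=(27.500, 16.000, -10.000°) → follower=(60.500, 0.500, 168.000°)
step 5: Δleader=(-6.000, 10.000, -21.000°), disengaged; cmd=(0,0,0) → follower holds at (60.500, 0.500, 168.000°)


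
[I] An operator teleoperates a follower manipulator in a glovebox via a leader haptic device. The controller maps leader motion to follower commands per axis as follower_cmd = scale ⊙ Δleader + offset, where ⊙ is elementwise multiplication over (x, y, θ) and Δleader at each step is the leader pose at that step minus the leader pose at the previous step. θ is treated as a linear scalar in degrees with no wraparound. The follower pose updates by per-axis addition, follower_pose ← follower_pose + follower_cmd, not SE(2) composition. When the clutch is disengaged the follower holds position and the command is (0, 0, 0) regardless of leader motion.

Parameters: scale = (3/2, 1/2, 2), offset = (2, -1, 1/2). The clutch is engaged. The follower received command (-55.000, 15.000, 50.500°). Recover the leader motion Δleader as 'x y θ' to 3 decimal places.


-38.000 32.000 25.000

axis x: (-55.000 − 2) / (3/2) = -38.000
axis y: (15.000 − -1) / (1/2) = 32.000
axis θ: (50.500 − 1/2) / (2) = 25.000


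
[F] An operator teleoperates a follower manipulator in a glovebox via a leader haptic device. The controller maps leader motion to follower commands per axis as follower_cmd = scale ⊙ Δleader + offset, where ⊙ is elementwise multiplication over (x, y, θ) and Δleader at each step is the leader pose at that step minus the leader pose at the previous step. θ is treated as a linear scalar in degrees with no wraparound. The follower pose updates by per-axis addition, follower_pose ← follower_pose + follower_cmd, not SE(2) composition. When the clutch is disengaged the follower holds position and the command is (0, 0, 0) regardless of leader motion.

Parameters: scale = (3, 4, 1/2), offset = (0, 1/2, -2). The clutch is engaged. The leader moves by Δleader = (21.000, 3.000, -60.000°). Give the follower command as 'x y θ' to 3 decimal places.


63.000 12.500 -32.000

axis x: 3·21.000 + 0 = 63.000
axis y: 4·3.000 + 1/2 = 12.500
axis θ: 1/2·-60.000 + -2 = -32.000


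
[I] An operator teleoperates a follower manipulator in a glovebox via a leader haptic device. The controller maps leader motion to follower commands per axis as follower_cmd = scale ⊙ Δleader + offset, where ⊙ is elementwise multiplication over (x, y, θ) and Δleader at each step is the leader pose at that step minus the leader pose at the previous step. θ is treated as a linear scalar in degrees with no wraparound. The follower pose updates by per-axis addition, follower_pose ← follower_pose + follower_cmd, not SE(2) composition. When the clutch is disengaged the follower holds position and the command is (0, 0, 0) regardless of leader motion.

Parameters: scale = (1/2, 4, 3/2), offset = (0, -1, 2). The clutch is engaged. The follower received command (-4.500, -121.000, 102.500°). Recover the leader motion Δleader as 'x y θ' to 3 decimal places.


axis x: (-4.500 − 0) / (1/2) = -9.000
axis y: (-121.000 − -1) / (4) = -30.000
axis θ: (102.500 − 2) / (3/2) = 67.000

-9.000 -30.000 67.000


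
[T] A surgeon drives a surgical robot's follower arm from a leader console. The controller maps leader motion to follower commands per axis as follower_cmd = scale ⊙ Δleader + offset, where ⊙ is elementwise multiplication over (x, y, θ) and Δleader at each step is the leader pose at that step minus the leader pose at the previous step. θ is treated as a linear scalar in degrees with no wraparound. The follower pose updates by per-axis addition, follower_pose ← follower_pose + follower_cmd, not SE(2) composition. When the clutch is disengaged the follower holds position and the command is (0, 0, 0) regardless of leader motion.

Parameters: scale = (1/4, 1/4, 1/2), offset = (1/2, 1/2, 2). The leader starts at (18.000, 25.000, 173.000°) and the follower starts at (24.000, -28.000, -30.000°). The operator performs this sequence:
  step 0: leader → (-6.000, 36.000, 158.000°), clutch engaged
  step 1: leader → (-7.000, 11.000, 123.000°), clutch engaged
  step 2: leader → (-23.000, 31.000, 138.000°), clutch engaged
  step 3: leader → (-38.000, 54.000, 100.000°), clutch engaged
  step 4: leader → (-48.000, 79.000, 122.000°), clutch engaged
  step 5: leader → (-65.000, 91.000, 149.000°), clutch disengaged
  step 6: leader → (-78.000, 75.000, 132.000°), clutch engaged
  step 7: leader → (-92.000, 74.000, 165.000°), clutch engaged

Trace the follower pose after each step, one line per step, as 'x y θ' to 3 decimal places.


step 0: Δleader=(-24.000, 11.000, -15.000°), engaged; cmd=(-5.500, 3.250, -5.500°) → follower=(18.500, -24.750, -35.500°)
step 1: Δleader=(-1.000, -25.000, -35.000°), engaged; cmd=(0.250, -5.750, -15.500°) → follower=(18.750, -30.500, -51.000°)
step 2: Δleader=(-16.000, 20.000, 15.000°), engaged; cmd=(-3.500, 5.500, 9.500°) → follower=(15.250, -25.000, -41.500°)
step 3: Δleader=(-15.000, 23.000, -38.000°), engaged; cmd=(-3.250, 6.250, -17.000°) → follower=(12.000, -18.750, -58.500°)
step 4: Δleader=(-10.000, 25.000, 22.000°), engaged; cmd=(-2.000, 6.750, 13.000°) → follower=(10.000, -12.000, -45.500°)
step 5: Δleader=(-17.000, 12.000, 27.000°), disengaged; cmd=(0,0,0) → follower holds at (10.000, -12.000, -45.500°)
step 6: Δleader=(-13.000, -16.000, -17.000°), engaged; cmd=(-2.750, -3.500, -6.500°) → follower=(7.250, -15.500, -52.000°)
step 7: Δleader=(-14.000, -1.000, 33.000°), engaged; cmd=(-3.000, 0.250, 18.500°) → follower=(4.250, -15.250, -33.500°)

18.500 -24.750 -35.500
18.750 -30.500 -51.000
15.250 -25.000 -41.500
12.000 -18.750 -58.500
10.000 -12.000 -45.500
10.000 -12.000 -45.500
7.250 -15.500 -52.000
4.250 -15.250 -33.500


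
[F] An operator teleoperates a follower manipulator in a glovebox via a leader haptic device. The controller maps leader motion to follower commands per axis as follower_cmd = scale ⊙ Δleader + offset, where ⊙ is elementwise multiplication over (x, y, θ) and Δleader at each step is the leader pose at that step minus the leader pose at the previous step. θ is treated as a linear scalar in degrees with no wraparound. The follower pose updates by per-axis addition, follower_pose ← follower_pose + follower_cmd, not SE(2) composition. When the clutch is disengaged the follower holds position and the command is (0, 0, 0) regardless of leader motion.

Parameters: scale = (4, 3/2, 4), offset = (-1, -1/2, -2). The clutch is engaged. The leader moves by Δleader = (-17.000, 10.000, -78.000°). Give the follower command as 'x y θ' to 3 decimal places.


axis x: 4·-17.000 + -1 = -69.000
axis y: 3/2·10.000 + -1/2 = 14.500
axis θ: 4·-78.000 + -2 = -314.000

-69.000 14.500 -314.000


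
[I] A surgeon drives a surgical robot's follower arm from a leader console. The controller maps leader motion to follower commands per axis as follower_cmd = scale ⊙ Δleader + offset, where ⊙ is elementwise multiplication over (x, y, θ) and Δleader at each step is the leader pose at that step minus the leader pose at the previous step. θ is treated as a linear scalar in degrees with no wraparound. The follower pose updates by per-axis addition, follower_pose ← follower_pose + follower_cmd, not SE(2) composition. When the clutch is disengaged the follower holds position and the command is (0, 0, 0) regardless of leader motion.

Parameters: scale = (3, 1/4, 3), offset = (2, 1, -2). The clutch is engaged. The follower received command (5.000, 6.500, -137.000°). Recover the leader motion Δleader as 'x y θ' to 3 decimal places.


1.000 22.000 -45.000

axis x: (5.000 − 2) / (3) = 1.000
axis y: (6.500 − 1) / (1/4) = 22.000
axis θ: (-137.000 − -2) / (3) = -45.000


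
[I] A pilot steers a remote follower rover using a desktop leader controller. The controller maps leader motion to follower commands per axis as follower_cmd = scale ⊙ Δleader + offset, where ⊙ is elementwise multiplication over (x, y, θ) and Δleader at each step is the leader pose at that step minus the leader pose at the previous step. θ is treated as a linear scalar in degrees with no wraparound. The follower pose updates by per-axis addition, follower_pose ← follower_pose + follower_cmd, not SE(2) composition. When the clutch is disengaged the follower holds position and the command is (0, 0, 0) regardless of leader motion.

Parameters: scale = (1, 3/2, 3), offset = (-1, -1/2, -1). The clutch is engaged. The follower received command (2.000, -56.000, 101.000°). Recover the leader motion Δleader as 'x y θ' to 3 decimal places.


3.000 -37.000 34.000

axis x: (2.000 − -1) / (1) = 3.000
axis y: (-56.000 − -1/2) / (3/2) = -37.000
axis θ: (101.000 − -1) / (3) = 34.000


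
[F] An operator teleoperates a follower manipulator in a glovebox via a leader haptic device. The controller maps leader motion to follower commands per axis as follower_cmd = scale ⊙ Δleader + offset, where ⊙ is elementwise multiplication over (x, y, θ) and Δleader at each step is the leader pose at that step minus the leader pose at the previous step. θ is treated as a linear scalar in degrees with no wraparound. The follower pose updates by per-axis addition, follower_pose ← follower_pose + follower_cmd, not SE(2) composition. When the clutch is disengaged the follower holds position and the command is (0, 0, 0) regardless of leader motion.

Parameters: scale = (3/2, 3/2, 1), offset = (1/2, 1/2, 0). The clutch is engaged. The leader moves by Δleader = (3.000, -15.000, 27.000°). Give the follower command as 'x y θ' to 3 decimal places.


axis x: 3/2·3.000 + 1/2 = 5.000
axis y: 3/2·-15.000 + 1/2 = -22.000
axis θ: 1·27.000 + 0 = 27.000

5.000 -22.000 27.000


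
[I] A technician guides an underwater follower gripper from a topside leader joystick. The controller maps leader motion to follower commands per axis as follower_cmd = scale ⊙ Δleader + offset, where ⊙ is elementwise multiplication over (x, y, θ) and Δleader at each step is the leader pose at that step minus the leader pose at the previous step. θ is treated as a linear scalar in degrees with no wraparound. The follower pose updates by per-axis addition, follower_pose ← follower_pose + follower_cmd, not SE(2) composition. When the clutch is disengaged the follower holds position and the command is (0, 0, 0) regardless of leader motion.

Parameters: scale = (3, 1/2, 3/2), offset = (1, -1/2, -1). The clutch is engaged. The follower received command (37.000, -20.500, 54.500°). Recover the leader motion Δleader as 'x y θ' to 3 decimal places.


12.000 -40.000 37.000

axis x: (37.000 − 1) / (3) = 12.000
axis y: (-20.500 − -1/2) / (1/2) = -40.000
axis θ: (54.500 − -1) / (3/2) = 37.000


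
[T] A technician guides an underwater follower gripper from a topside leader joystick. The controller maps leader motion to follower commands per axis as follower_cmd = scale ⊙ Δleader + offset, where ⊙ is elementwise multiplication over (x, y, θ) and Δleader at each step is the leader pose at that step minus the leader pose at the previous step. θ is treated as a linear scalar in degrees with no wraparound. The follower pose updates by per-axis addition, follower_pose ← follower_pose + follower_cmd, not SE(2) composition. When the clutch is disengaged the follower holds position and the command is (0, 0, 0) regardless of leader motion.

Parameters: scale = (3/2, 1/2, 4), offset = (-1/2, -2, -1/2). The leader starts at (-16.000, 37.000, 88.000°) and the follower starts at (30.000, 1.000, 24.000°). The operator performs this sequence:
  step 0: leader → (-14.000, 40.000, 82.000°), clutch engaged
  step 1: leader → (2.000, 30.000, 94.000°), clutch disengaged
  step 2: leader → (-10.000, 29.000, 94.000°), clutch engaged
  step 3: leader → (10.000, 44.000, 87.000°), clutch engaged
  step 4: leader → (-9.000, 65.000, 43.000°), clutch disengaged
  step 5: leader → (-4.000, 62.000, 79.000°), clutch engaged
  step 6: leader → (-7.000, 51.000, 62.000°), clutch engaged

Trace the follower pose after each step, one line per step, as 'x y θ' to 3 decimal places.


32.500 0.500 -0.500
32.500 0.500 -0.500
14.000 -2.000 -1.000
43.500 3.500 -29.500
43.500 3.500 -29.500
50.500 0.000 114.000
45.500 -7.500 45.500

step 0: Δleader=(2.000, 3.000, -6.000°), engaged; cmd=(2.500, -0.500, -24.500°) → follower=(32.500, 0.500, -0.500°)
step 1: Δleader=(16.000, -10.000, 12.000°), disengaged; cmd=(0,0,0) → follower holds at (32.500, 0.500, -0.500°)
step 2: Δleader=(-12.000, -1.000, 0.000°), engaged; cmd=(-18.500, -2.500, -0.500°) → follower=(14.000, -2.000, -1.000°)
step 3: Δleader=(20.000, 15.000, -7.000°), engaged; cmd=(29.500, 5.500, -28.500°) → follower=(43.500, 3.500, -29.500°)
step 4: Δleader=(-19.000, 21.000, -44.000°), disengaged; cmd=(0,0,0) → follower holds at (43.500, 3.500, -29.500°)
step 5: Δleader=(5.000, -3.000, 36.000°), engaged; cmd=(7.000, -3.500, 143.500°) → follower=(50.500, 0.000, 114.000°)
step 6: Δleader=(-3.000, -11.000, -17.000°), engaged; cmd=(-5.000, -7.500, -68.500°) → follower=(45.500, -7.500, 45.500°)


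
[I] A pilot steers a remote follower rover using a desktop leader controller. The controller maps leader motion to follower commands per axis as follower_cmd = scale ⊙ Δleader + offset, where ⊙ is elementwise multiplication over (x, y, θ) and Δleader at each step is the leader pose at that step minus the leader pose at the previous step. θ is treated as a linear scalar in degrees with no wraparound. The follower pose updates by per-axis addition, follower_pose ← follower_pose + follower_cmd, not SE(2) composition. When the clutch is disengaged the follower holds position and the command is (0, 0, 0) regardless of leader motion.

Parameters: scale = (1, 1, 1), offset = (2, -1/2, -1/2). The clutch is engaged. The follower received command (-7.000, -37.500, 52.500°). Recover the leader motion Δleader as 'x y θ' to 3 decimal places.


axis x: (-7.000 − 2) / (1) = -9.000
axis y: (-37.500 − -1/2) / (1) = -37.000
axis θ: (52.500 − -1/2) / (1) = 53.000

-9.000 -37.000 53.000
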